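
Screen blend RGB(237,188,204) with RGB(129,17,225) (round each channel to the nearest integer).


Screen: C = 255 - (255-A)×(255-B)/255, rounded to nearest integer
R: 255 - (255-237)×(255-129)/255 = 255 - 2268/255 ≈ 255 - 8.894 = 246.106 → 246
G: 255 - (255-188)×(255-17)/255 = 255 - 15946/255 ≈ 255 - 62.533 = 192.467 → 192
B: 255 - (255-204)×(255-225)/255 = 255 - 1530/255 ≈ 255 - 6.000 = 249.000 → 249
= RGB(246, 192, 249)


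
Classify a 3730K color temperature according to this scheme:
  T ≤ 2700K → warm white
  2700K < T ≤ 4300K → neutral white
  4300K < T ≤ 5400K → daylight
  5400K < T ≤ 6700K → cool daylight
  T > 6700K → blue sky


Temperature: 3730K
2700K < 3730K ≤ 4300K → neutral white
Classification: neutral white


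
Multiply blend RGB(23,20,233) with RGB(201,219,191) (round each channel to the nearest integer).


Multiply: C = A×B/255, rounded to nearest integer
R: 23×201/255 = 4623/255 ≈ 18.129 → 18
G: 20×219/255 = 4380/255 ≈ 17.176 → 17
B: 233×191/255 = 44503/255 ≈ 174.522 → 175
= RGB(18, 17, 175)


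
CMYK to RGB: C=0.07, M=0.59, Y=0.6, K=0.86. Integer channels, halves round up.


R = 255 × (1-C) × (1-K) = 255 × 0.93 × 0.14 = 33.201 → 33
G = 255 × (1-M) × (1-K) = 255 × 0.41 × 0.14 = 14.637 → 15
B = 255 × (1-Y) × (1-K) = 255 × 0.40 × 0.14 = 14.28 → 14
= RGB(33, 15, 14)


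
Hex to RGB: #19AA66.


19 → 25 (R)
AA → 170 (G)
66 → 102 (B)
= RGB(25, 170, 102)


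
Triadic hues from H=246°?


Triadic: equally spaced at 120° intervals
H1 = 246°
H2 = (246 + 120) mod 360 = 6°
H3 = (246 + 240) mod 360 = 126°
Triadic = 246°, 6°, 126°


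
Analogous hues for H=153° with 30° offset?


Base hue: 153°
Left analog: (153 - 30) mod 360 = 123°
Right analog: (153 + 30) mod 360 = 183°
Analogous hues = 123° and 183°


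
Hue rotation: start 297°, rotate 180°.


New hue = (H + rotation) mod 360
New hue = (297 + 180) mod 360
= 477 mod 360
= 117°


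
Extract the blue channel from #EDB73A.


Color: #EDB73A
R = ED = 237
G = B7 = 183
B = 3A = 58
Blue = 58


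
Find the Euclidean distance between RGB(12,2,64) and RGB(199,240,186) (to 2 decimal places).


d = √[(R₁-R₂)² + (G₁-G₂)² + (B₁-B₂)²]
d = √[(12-199)² + (2-240)² + (64-186)²]
d = √[34969 + 56644 + 14884]
d = √106497
d ≈ 326.34


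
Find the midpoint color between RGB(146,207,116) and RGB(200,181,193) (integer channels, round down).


Midpoint: each channel = ⌊(C₁+C₂)/2⌋
R: ⌊(146+200)/2⌋ = 173
G: ⌊(207+181)/2⌋ = 194
B: ⌊(116+193)/2⌋ = 154
= RGB(173, 194, 154)


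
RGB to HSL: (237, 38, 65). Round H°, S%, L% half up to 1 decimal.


Normalize: R'=237/255≈0.9294, G'=38/255≈0.1490, B'=65/255≈0.2549
Max=237/255, Min=38/255, Δ=Max-Min=199/255
L = (Max+Min)/2 = (237+38)/510 = 275/510 = 0.53921… → L = 53.9%
L > 0.5 → S = Δ/(2-Max-Min) = 199/(510-237-38) = 199/235 = 0.84680… → S = 84.7%
(the 1/255 factors cancel in S and H, so raw channel differences can be used)
Max is R' → H = 60 × (((G-B)/Δ) mod 6) = 60 × (((38-65)/199) mod 6)
  (-27)/199 = -0.1356…; negative, so add 6 → 5.8643…
  H = 60 × 5.8643… = 351.859…° → H = 351.9°
= HSL(351.9°, 84.7%, 53.9%)


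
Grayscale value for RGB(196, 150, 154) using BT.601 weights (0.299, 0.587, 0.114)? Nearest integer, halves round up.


Gray = 0.299×R + 0.587×G + 0.114×B
Gray = 0.299×196 + 0.587×150 + 0.114×154
Gray = 58.604 + 88.050 + 17.556
Gray = 164.210 → round half up → 164
Gray = 164


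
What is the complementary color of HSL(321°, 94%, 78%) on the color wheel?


Complement = opposite side of color wheel = hue + 180°
H' = (321 + 180) mod 360 = 141°
S and L unchanged.
= HSL(141°, 94%, 78%)


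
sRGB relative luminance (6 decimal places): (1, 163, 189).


Linearize each channel (sRGB transfer function): c = v/255; c_lin = c/12.92 if c ≤ 0.04045, else ((c+0.055)/1.055)^2.4
  R: 1/255 ≈ 0.003922 ≤ 0.04045 → 0.003922/12.92 ≈ 0.000304
  G: 163/255 ≈ 0.639216 > 0.04045 → ((0.639216+0.055)/1.055)^2.4 ≈ 0.366253
  B: 189/255 ≈ 0.741176 > 0.04045 → ((0.741176+0.055)/1.055)^2.4 ≈ 0.508881
R_lin = 0.000304, G_lin = 0.366253, B_lin = 0.508881
L = 0.2126×R + 0.7152×G + 0.0722×B
L = 0.2126×0.000304 + 0.7152×0.366253 + 0.0722×0.508881
L ≈ 0.298750


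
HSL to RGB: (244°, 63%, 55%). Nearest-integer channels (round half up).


H=244°, S=0.63, L=0.55
C = (1-|2L-1|)×S = (1-|0.10|)×0.63 = 0.567
H' = H/60 = 244/60 ≈ 4.0667; X = C×(1-|H' mod 2 - 1|) = 0.0378
m = L - C/2 = 0.55 - 0.2835 = 0.2665
Sector ⌊H'⌋ = 4 → (R',G',B') = (0.0378, 0.0, 0.567)
RGB = ((R'+m)×255, (G'+m)×255, (B'+m)×255) = (77.5965, 67.9575, 212.5425)
Round half up → RGB(78, 68, 213)


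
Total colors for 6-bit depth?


Colors = 2^bits = 2^6
= 64 colors


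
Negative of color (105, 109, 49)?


Invert: (255-R, 255-G, 255-B)
R: 255-105 = 150
G: 255-109 = 146
B: 255-49 = 206
= RGB(150, 146, 206)


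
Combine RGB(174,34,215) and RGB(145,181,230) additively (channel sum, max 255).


Additive: each channel = min(255, C₁+C₂)
R: 174+145 = 319 → 255
G: 34+181 = 215 → 215
B: 215+230 = 445 → 255
= RGB(255, 215, 255)


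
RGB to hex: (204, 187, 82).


R = 204 → CC (hex)
G = 187 → BB (hex)
B = 82 → 52 (hex)
Hex = #CCBB52


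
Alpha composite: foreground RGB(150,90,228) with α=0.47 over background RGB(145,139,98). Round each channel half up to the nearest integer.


C = α×F + (1-α)×B, with 1-α = 0.53
R: 0.47×150 + 0.53×145 = 70.50 + 76.85 = 147.35 → 147
G: 0.47×90 + 0.53×139 = 42.30 + 73.67 = 115.97 → 116
B: 0.47×228 + 0.53×98 = 107.16 + 51.94 = 159.10 → 159
= RGB(147, 116, 159)


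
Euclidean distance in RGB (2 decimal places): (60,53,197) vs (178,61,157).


d = √[(R₁-R₂)² + (G₁-G₂)² + (B₁-B₂)²]
d = √[(60-178)² + (53-61)² + (197-157)²]
d = √[13924 + 64 + 1600]
d = √15588
d ≈ 124.85


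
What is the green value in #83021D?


Color: #83021D
R = 83 = 131
G = 02 = 2
B = 1D = 29
Green = 2


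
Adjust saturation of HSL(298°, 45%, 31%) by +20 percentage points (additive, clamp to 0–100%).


Original S = 45%
Adjustment = +20 percentage points
New S = 45 + (20) = 65
Clamp to [0, 100] → 65
= HSL(298°, 65%, 31%)


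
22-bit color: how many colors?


Colors = 2^bits = 2^22
= 4,194,304 colors


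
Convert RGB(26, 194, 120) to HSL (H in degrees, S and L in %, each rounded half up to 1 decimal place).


Normalize: R'=26/255≈0.1020, G'=194/255≈0.7608, B'=120/255≈0.4706
Max=194/255, Min=26/255, Δ=Max-Min=168/255
L = (Max+Min)/2 = (194+26)/510 = 220/510 = 0.43137… → L = 43.1%
L ≤ 0.5 → S = Δ/(Max+Min) = 168/(194+26) = 168/220 = 0.76363… → S = 76.4%
(the 1/255 factors cancel in S and H, so raw channel differences can be used)
Max is G' → H = 60 × ((B-R)/Δ + 2) = 60 × ((120-26)/168 + 2)
  94/168 + 2 = 0.5595… + 2 = 2.5595…
  H = 60 × 2.5595… = 153.571…° → H = 153.6°
= HSL(153.6°, 76.4%, 43.1%)


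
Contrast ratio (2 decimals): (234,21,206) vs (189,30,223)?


Linearize each sRGB channel c=v/255: c/12.92 if c ≤ 0.04045 else ((c+0.055)/1.055)^2.4
L = 0.2126×R_lin + 0.7152×G_lin + 0.0722×B_lin
Color 1 (234,21,206):
  R=234: 234/255≈0.9176 > 0.04045 → ((0.9176+0.055)/1.055)^2.4 ≈ 0.82279
  G=21: 21/255≈0.0824 > 0.04045 → ((0.0824+0.055)/1.055)^2.4 ≈ 0.00750
  B=206: 206/255≈0.8078 > 0.04045 → ((0.8078+0.055)/1.055)^2.4 ≈ 0.61721
  L1 = 0.2126×0.82279 + 0.7152×0.00750 + 0.0722×0.61721 ≈ 0.22485
Color 2 (189,30,223):
  R=189: 189/255≈0.7412 > 0.04045 → ((0.7412+0.055)/1.055)^2.4 ≈ 0.50888
  G=30: 30/255≈0.1176 > 0.04045 → ((0.1176+0.055)/1.055)^2.4 ≈ 0.01298
  B=223: 223/255≈0.8745 > 0.04045 → ((0.8745+0.055)/1.055)^2.4 ≈ 0.73791
  L2 = 0.2126×0.50888 + 0.7152×0.01298 + 0.0722×0.73791 ≈ 0.17075
Lighter = 0.22485, Darker = 0.17075
Ratio = (L_lighter + 0.05) / (L_darker + 0.05)
Ratio = (0.22485 + 0.05) / (0.17075 + 0.05) = 0.27485 / 0.22075 ≈ 1.2451
Ratio ≈ 1.25:1


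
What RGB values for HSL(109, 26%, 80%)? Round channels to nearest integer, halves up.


H=109°, S=0.26, L=0.80
C = (1-|2L-1|)×S = (1-|0.60|)×0.26 = 0.104
H' = H/60 = 109/60 ≈ 1.8167; X = C×(1-|H' mod 2 - 1|) ≈ 0.0191
m = L - C/2 = 0.80 - 0.052 = 0.748
Sector ⌊H'⌋ = 1 → (R',G',B') = (≈0.0191, 0.104, 0.0)
RGB = ((R'+m)×255, (G'+m)×255, (B'+m)×255) = (195.602, 217.26, 190.74)
Round half up → RGB(196, 217, 191)


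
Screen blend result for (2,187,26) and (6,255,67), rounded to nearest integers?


Screen: C = 255 - (255-A)×(255-B)/255, rounded to nearest integer
R: 255 - (255-2)×(255-6)/255 = 255 - 62997/255 ≈ 255 - 247.047 = 7.953 → 8
G: 255 - (255-187)×(255-255)/255 = 255 - 0/255 ≈ 255 - 0.000 = 255.000 → 255
B: 255 - (255-26)×(255-67)/255 = 255 - 43052/255 ≈ 255 - 168.831 = 86.169 → 86
= RGB(8, 255, 86)


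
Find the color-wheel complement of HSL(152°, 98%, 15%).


Complement = opposite side of color wheel = hue + 180°
H' = (152 + 180) mod 360 = 332°
S and L unchanged.
= HSL(332°, 98%, 15%)


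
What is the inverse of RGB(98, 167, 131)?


Invert: (255-R, 255-G, 255-B)
R: 255-98 = 157
G: 255-167 = 88
B: 255-131 = 124
= RGB(157, 88, 124)


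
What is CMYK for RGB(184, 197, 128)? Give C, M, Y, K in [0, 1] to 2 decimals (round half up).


R'=184/255≈0.7216, G'=197/255≈0.7725, B'=128/255≈0.5020
K = 1 - max(R',G',B') = 1 - 197/255 = 58/255 = 0.22745… → 0.23
(1-R'-K)/(1-K) simplifies to (max-R)/max with max = 197:
C = (197-184)/197 = 13/197 = 0.06598… → 0.07
M = (197-197)/197 = 0/197 = 0 → 0.00
Y = (197-128)/197 = 69/197 = 0.35025… → 0.35
= CMYK(0.07, 0.00, 0.35, 0.23)


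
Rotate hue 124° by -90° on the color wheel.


New hue = (H + rotation) mod 360
New hue = (124 -90) mod 360
= 34 mod 360
= 34°


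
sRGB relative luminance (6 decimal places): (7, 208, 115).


Linearize each channel (sRGB transfer function): c = v/255; c_lin = c/12.92 if c ≤ 0.04045, else ((c+0.055)/1.055)^2.4
  R: 7/255 ≈ 0.027451 ≤ 0.04045 → 0.027451/12.92 ≈ 0.002125
  G: 208/255 ≈ 0.815686 > 0.04045 → ((0.815686+0.055)/1.055)^2.4 ≈ 0.630757
  B: 115/255 ≈ 0.450980 > 0.04045 → ((0.450980+0.055)/1.055)^2.4 ≈ 0.171441
R_lin = 0.002125, G_lin = 0.630757, B_lin = 0.171441
L = 0.2126×R + 0.7152×G + 0.0722×B
L = 0.2126×0.002125 + 0.7152×0.630757 + 0.0722×0.171441
L ≈ 0.463947


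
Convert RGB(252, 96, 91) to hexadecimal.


R = 252 → FC (hex)
G = 96 → 60 (hex)
B = 91 → 5B (hex)
Hex = #FC605B


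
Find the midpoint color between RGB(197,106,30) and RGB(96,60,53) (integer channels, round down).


Midpoint: each channel = ⌊(C₁+C₂)/2⌋
R: ⌊(197+96)/2⌋ = 146
G: ⌊(106+60)/2⌋ = 83
B: ⌊(30+53)/2⌋ = 41
= RGB(146, 83, 41)


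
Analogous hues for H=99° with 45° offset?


Base hue: 99°
Left analog: (99 - 45) mod 360 = 54°
Right analog: (99 + 45) mod 360 = 144°
Analogous hues = 54° and 144°


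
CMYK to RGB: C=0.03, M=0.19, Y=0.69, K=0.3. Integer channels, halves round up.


R = 255 × (1-C) × (1-K) = 255 × 0.97 × 0.70 = 173.145 → 173
G = 255 × (1-M) × (1-K) = 255 × 0.81 × 0.70 = 144.585 → 145
B = 255 × (1-Y) × (1-K) = 255 × 0.31 × 0.70 = 55.335 → 55
= RGB(173, 145, 55)


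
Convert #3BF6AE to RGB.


3B → 59 (R)
F6 → 246 (G)
AE → 174 (B)
= RGB(59, 246, 174)


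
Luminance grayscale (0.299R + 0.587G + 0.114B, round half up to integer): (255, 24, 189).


Gray = 0.299×R + 0.587×G + 0.114×B
Gray = 0.299×255 + 0.587×24 + 0.114×189
Gray = 76.245 + 14.088 + 21.546
Gray = 111.879 → round half up → 112
Gray = 112


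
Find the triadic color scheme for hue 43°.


Triadic: equally spaced at 120° intervals
H1 = 43°
H2 = (43 + 120) mod 360 = 163°
H3 = (43 + 240) mod 360 = 283°
Triadic = 43°, 163°, 283°


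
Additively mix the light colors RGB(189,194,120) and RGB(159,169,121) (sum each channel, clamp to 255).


Additive: each channel = min(255, C₁+C₂)
R: 189+159 = 348 → 255
G: 194+169 = 363 → 255
B: 120+121 = 241 → 241
= RGB(255, 255, 241)


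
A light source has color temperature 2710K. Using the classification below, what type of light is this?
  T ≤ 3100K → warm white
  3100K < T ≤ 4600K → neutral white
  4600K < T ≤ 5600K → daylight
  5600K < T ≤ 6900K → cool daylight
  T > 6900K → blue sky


Temperature: 2710K
2710K ≤ 3100K → warm white
Classification: warm white


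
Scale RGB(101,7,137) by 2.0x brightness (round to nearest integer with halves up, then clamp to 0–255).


Multiply each channel by 2.0, round half up, clamp to [0, 255]
R: 101×2.0 = 202
G: 7×2.0 = 14
B: 137×2.0 = 274 → clamp → 255
= RGB(202, 14, 255)


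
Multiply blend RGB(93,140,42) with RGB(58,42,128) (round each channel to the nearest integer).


Multiply: C = A×B/255, rounded to nearest integer
R: 93×58/255 = 5394/255 ≈ 21.153 → 21
G: 140×42/255 = 5880/255 ≈ 23.059 → 23
B: 42×128/255 = 5376/255 ≈ 21.082 → 21
= RGB(21, 23, 21)


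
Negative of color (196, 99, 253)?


Invert: (255-R, 255-G, 255-B)
R: 255-196 = 59
G: 255-99 = 156
B: 255-253 = 2
= RGB(59, 156, 2)


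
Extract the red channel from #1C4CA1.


Color: #1C4CA1
R = 1C = 28
G = 4C = 76
B = A1 = 161
Red = 28


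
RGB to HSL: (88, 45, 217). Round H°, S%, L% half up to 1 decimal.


Normalize: R'=88/255≈0.3451, G'=45/255≈0.1765, B'=217/255≈0.8510
Max=217/255, Min=45/255, Δ=Max-Min=172/255
L = (Max+Min)/2 = (217+45)/510 = 262/510 = 0.51372… → L = 51.4%
L > 0.5 → S = Δ/(2-Max-Min) = 172/(510-217-45) = 172/248 = 0.69354… → S = 69.4%
(the 1/255 factors cancel in S and H, so raw channel differences can be used)
Max is B' → H = 60 × ((R-G)/Δ + 4) = 60 × ((88-45)/172 + 4)
  43/172 + 4 = 0.25 + 4 = 4.25
  H = 60 × 4.25 = 255° → H = 255.0°
= HSL(255.0°, 69.4%, 51.4%)


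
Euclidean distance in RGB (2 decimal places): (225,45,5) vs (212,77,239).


d = √[(R₁-R₂)² + (G₁-G₂)² + (B₁-B₂)²]
d = √[(225-212)² + (45-77)² + (5-239)²]
d = √[169 + 1024 + 54756]
d = √55949
d ≈ 236.54


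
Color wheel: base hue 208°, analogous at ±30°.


Base hue: 208°
Left analog: (208 - 30) mod 360 = 178°
Right analog: (208 + 30) mod 360 = 238°
Analogous hues = 178° and 238°


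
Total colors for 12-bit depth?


Colors = 2^bits = 2^12
= 4,096 colors


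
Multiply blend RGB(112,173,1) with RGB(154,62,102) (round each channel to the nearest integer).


Multiply: C = A×B/255, rounded to nearest integer
R: 112×154/255 = 17248/255 ≈ 67.639 → 68
G: 173×62/255 = 10726/255 ≈ 42.063 → 42
B: 1×102/255 = 102/255 ≈ 0.400 → 0
= RGB(68, 42, 0)


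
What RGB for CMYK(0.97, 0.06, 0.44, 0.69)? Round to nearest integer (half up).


R = 255 × (1-C) × (1-K) = 255 × 0.03 × 0.31 = 2.3715 → 2
G = 255 × (1-M) × (1-K) = 255 × 0.94 × 0.31 = 74.307 → 74
B = 255 × (1-Y) × (1-K) = 255 × 0.56 × 0.31 = 44.268 → 44
= RGB(2, 74, 44)


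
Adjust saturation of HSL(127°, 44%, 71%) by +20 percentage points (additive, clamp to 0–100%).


Original S = 44%
Adjustment = +20 percentage points
New S = 44 + (20) = 64
Clamp to [0, 100] → 64
= HSL(127°, 64%, 71%)


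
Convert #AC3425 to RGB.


AC → 172 (R)
34 → 52 (G)
25 → 37 (B)
= RGB(172, 52, 37)


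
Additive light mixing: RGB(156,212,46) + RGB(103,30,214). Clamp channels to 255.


Additive: each channel = min(255, C₁+C₂)
R: 156+103 = 259 → 255
G: 212+30 = 242 → 242
B: 46+214 = 260 → 255
= RGB(255, 242, 255)


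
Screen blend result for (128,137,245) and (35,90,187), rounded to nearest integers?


Screen: C = 255 - (255-A)×(255-B)/255, rounded to nearest integer
R: 255 - (255-128)×(255-35)/255 = 255 - 27940/255 ≈ 255 - 109.569 = 145.431 → 145
G: 255 - (255-137)×(255-90)/255 = 255 - 19470/255 ≈ 255 - 76.353 = 178.647 → 179
B: 255 - (255-245)×(255-187)/255 = 255 - 680/255 ≈ 255 - 2.667 = 252.333 → 252
= RGB(145, 179, 252)


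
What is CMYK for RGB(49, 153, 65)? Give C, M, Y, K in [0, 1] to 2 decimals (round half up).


R'=49/255≈0.1922, G'=153/255≈0.6000, B'=65/255≈0.2549
K = 1 - max(R',G',B') = 1 - 153/255 = 102/255 = 0.4 → 0.40
(1-R'-K)/(1-K) simplifies to (max-R)/max with max = 153:
C = (153-49)/153 = 104/153 = 0.67973… → 0.68
M = (153-153)/153 = 0/153 = 0 → 0.00
Y = (153-65)/153 = 88/153 = 0.57516… → 0.58
= CMYK(0.68, 0.00, 0.58, 0.40)


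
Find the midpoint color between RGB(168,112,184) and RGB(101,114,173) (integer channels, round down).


Midpoint: each channel = ⌊(C₁+C₂)/2⌋
R: ⌊(168+101)/2⌋ = 134
G: ⌊(112+114)/2⌋ = 113
B: ⌊(184+173)/2⌋ = 178
= RGB(134, 113, 178)


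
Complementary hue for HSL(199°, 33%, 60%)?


Complement = opposite side of color wheel = hue + 180°
H' = (199 + 180) mod 360 = 19°
S and L unchanged.
= HSL(19°, 33%, 60%)


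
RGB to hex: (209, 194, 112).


R = 209 → D1 (hex)
G = 194 → C2 (hex)
B = 112 → 70 (hex)
Hex = #D1C270


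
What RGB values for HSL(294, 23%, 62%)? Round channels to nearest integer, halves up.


H=294°, S=0.23, L=0.62
C = (1-|2L-1|)×S = (1-|0.24|)×0.23 = 0.1748
H' = H/60 = 294/60 ≈ 4.9000; X = C×(1-|H' mod 2 - 1|) = 0.15732
m = L - C/2 = 0.62 - 0.0874 = 0.5326
Sector ⌊H'⌋ = 4 → (R',G',B') = (0.15732, 0.0, 0.1748)
RGB = ((R'+m)×255, (G'+m)×255, (B'+m)×255) = (175.9296, 135.813, 180.387)
Round half up → RGB(176, 136, 180)


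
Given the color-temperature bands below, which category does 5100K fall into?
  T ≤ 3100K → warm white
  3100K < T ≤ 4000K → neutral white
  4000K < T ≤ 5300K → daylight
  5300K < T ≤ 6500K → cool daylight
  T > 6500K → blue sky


Temperature: 5100K
4000K < 5100K ≤ 5300K → daylight
Classification: daylight


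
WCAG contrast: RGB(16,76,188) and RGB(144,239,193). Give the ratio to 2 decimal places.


Linearize each sRGB channel c=v/255: c/12.92 if c ≤ 0.04045 else ((c+0.055)/1.055)^2.4
L = 0.2126×R_lin + 0.7152×G_lin + 0.0722×B_lin
Color 1 (16,76,188):
  R=16: 16/255≈0.0627 > 0.04045 → ((0.0627+0.055)/1.055)^2.4 ≈ 0.00518
  G=76: 76/255≈0.2980 > 0.04045 → ((0.2980+0.055)/1.055)^2.4 ≈ 0.07227
  B=188: 188/255≈0.7373 > 0.04045 → ((0.7373+0.055)/1.055)^2.4 ≈ 0.50289
  L1 = 0.2126×0.00518 + 0.7152×0.07227 + 0.0722×0.50289 ≈ 0.08910
Color 2 (144,239,193):
  R=144: 144/255≈0.5647 > 0.04045 → ((0.5647+0.055)/1.055)^2.4 ≈ 0.27889
  G=239: 239/255≈0.9373 > 0.04045 → ((0.9373+0.055)/1.055)^2.4 ≈ 0.86316
  B=193: 193/255≈0.7569 > 0.04045 → ((0.7569+0.055)/1.055)^2.4 ≈ 0.53328
  L2 = 0.2126×0.27889 + 0.7152×0.86316 + 0.0722×0.53328 ≈ 0.71513
Lighter = 0.71513, Darker = 0.08910
Ratio = (L_lighter + 0.05) / (L_darker + 0.05)
Ratio = (0.71513 + 0.05) / (0.08910 + 0.05) = 0.76513 / 0.13910 ≈ 5.5006
Ratio ≈ 5.50:1


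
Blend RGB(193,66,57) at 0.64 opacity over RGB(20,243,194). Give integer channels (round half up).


C = α×F + (1-α)×B, with 1-α = 0.36
R: 0.64×193 + 0.36×20 = 123.52 + 7.20 = 130.72 → 131
G: 0.64×66 + 0.36×243 = 42.24 + 87.48 = 129.72 → 130
B: 0.64×57 + 0.36×194 = 36.48 + 69.84 = 106.32 → 106
= RGB(131, 130, 106)


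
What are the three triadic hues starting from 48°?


Triadic: equally spaced at 120° intervals
H1 = 48°
H2 = (48 + 120) mod 360 = 168°
H3 = (48 + 240) mod 360 = 288°
Triadic = 48°, 168°, 288°


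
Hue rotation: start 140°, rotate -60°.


New hue = (H + rotation) mod 360
New hue = (140 -60) mod 360
= 80 mod 360
= 80°


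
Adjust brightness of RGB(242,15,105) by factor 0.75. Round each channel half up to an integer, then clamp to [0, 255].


Multiply each channel by 0.75, round half up, clamp to [0, 255]
R: 242×0.75 = 181.5 → round → 182
G: 15×0.75 = 11.25 → round → 11
B: 105×0.75 = 78.75 → round → 79
= RGB(182, 11, 79)


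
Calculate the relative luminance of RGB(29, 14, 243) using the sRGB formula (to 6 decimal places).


Linearize each channel (sRGB transfer function): c = v/255; c_lin = c/12.92 if c ≤ 0.04045, else ((c+0.055)/1.055)^2.4
  R: 29/255 ≈ 0.113725 > 0.04045 → ((0.113725+0.055)/1.055)^2.4 ≈ 0.012286
  G: 14/255 ≈ 0.054902 > 0.04045 → ((0.054902+0.055)/1.055)^2.4 ≈ 0.004391
  B: 243/255 ≈ 0.952941 > 0.04045 → ((0.952941+0.055)/1.055)^2.4 ≈ 0.896269
R_lin = 0.012286, G_lin = 0.004391, B_lin = 0.896269
L = 0.2126×R + 0.7152×G + 0.0722×B
L = 0.2126×0.012286 + 0.7152×0.004391 + 0.0722×0.896269
L ≈ 0.070464


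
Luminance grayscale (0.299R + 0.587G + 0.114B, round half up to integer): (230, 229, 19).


Gray = 0.299×R + 0.587×G + 0.114×B
Gray = 0.299×230 + 0.587×229 + 0.114×19
Gray = 68.770 + 134.423 + 2.166
Gray = 205.359 → round half up → 205
Gray = 205


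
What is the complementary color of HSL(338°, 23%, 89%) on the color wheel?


Complement = opposite side of color wheel = hue + 180°
H' = (338 + 180) mod 360 = 158°
S and L unchanged.
= HSL(158°, 23%, 89%)


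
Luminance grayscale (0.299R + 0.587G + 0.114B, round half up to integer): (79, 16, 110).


Gray = 0.299×R + 0.587×G + 0.114×B
Gray = 0.299×79 + 0.587×16 + 0.114×110
Gray = 23.621 + 9.392 + 12.540
Gray = 45.553 → round half up → 46
Gray = 46


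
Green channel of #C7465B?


Color: #C7465B
R = C7 = 199
G = 46 = 70
B = 5B = 91
Green = 70


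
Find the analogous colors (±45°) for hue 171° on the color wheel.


Base hue: 171°
Left analog: (171 - 45) mod 360 = 126°
Right analog: (171 + 45) mod 360 = 216°
Analogous hues = 126° and 216°


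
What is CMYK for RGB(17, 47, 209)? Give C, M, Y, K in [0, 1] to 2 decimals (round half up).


R'=17/255≈0.0667, G'=47/255≈0.1843, B'=209/255≈0.8196
K = 1 - max(R',G',B') = 1 - 209/255 = 46/255 = 0.18039… → 0.18
(1-R'-K)/(1-K) simplifies to (max-R)/max with max = 209:
C = (209-17)/209 = 192/209 = 0.91866… → 0.92
M = (209-47)/209 = 162/209 = 0.77511… → 0.78
Y = (209-209)/209 = 0/209 = 0 → 0.00
= CMYK(0.92, 0.78, 0.00, 0.18)


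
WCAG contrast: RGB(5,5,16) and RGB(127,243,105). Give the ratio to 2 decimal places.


Linearize each sRGB channel c=v/255: c/12.92 if c ≤ 0.04045 else ((c+0.055)/1.055)^2.4
L = 0.2126×R_lin + 0.7152×G_lin + 0.0722×B_lin
Color 1 (5,5,16):
  R=5: 5/255≈0.0196 ≤ 0.04045 → 0.0196/12.92 ≈ 0.00152
  G=5: 5/255≈0.0196 ≤ 0.04045 → 0.0196/12.92 ≈ 0.00152
  B=16: 16/255≈0.0627 > 0.04045 → ((0.0627+0.055)/1.055)^2.4 ≈ 0.00518
  L1 = 0.2126×0.00152 + 0.7152×0.00152 + 0.0722×0.00518 ≈ 0.00178
Color 2 (127,243,105):
  R=127: 127/255≈0.4980 > 0.04045 → ((0.4980+0.055)/1.055)^2.4 ≈ 0.21223
  G=243: 243/255≈0.9529 > 0.04045 → ((0.9529+0.055)/1.055)^2.4 ≈ 0.89627
  B=105: 105/255≈0.4118 > 0.04045 → ((0.4118+0.055)/1.055)^2.4 ≈ 0.14126
  L2 = 0.2126×0.21223 + 0.7152×0.89627 + 0.0722×0.14126 ≈ 0.69633
Lighter = 0.69633, Darker = 0.00178
Ratio = (L_lighter + 0.05) / (L_darker + 0.05)
Ratio = (0.69633 + 0.05) / (0.00178 + 0.05) = 0.74633 / 0.05178 ≈ 14.4129
Ratio ≈ 14.41:1


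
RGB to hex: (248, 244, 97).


R = 248 → F8 (hex)
G = 244 → F4 (hex)
B = 97 → 61 (hex)
Hex = #F8F461


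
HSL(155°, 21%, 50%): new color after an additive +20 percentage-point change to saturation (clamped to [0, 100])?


Original S = 21%
Adjustment = +20 percentage points
New S = 21 + (20) = 41
Clamp to [0, 100] → 41
= HSL(155°, 41%, 50%)


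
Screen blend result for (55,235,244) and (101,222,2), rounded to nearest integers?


Screen: C = 255 - (255-A)×(255-B)/255, rounded to nearest integer
R: 255 - (255-55)×(255-101)/255 = 255 - 30800/255 ≈ 255 - 120.784 = 134.216 → 134
G: 255 - (255-235)×(255-222)/255 = 255 - 660/255 ≈ 255 - 2.588 = 252.412 → 252
B: 255 - (255-244)×(255-2)/255 = 255 - 2783/255 ≈ 255 - 10.914 = 244.086 → 244
= RGB(134, 252, 244)


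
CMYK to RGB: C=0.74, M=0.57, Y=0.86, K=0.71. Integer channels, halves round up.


R = 255 × (1-C) × (1-K) = 255 × 0.26 × 0.29 = 19.227 → 19
G = 255 × (1-M) × (1-K) = 255 × 0.43 × 0.29 = 31.7985 → 32
B = 255 × (1-Y) × (1-K) = 255 × 0.14 × 0.29 = 10.353 → 10
= RGB(19, 32, 10)


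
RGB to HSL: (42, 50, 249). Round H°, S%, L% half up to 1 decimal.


Normalize: R'=42/255≈0.1647, G'=50/255≈0.1961, B'=249/255≈0.9765
Max=249/255, Min=42/255, Δ=Max-Min=207/255
L = (Max+Min)/2 = (249+42)/510 = 291/510 = 0.57058… → L = 57.1%
L > 0.5 → S = Δ/(2-Max-Min) = 207/(510-249-42) = 207/219 = 0.94520… → S = 94.5%
(the 1/255 factors cancel in S and H, so raw channel differences can be used)
Max is B' → H = 60 × ((R-G)/Δ + 4) = 60 × ((42-50)/207 + 4)
  -8/207 + 4 = -0.0386… + 4 = 3.9613…
  H = 60 × 3.9613… = 237.681…° → H = 237.7°
= HSL(237.7°, 94.5%, 57.1%)


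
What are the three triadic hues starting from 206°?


Triadic: equally spaced at 120° intervals
H1 = 206°
H2 = (206 + 120) mod 360 = 326°
H3 = (206 + 240) mod 360 = 86°
Triadic = 206°, 326°, 86°


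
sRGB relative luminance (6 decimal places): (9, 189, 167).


Linearize each channel (sRGB transfer function): c = v/255; c_lin = c/12.92 if c ≤ 0.04045, else ((c+0.055)/1.055)^2.4
  R: 9/255 ≈ 0.035294 ≤ 0.04045 → 0.035294/12.92 ≈ 0.002732
  G: 189/255 ≈ 0.741176 > 0.04045 → ((0.741176+0.055)/1.055)^2.4 ≈ 0.508881
  B: 167/255 ≈ 0.654902 > 0.04045 → ((0.654902+0.055)/1.055)^2.4 ≈ 0.386429
R_lin = 0.002732, G_lin = 0.508881, B_lin = 0.386429
L = 0.2126×R + 0.7152×G + 0.0722×B
L = 0.2126×0.002732 + 0.7152×0.508881 + 0.0722×0.386429
L ≈ 0.392433


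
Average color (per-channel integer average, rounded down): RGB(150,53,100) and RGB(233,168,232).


Midpoint: each channel = ⌊(C₁+C₂)/2⌋
R: ⌊(150+233)/2⌋ = 191
G: ⌊(53+168)/2⌋ = 110
B: ⌊(100+232)/2⌋ = 166
= RGB(191, 110, 166)


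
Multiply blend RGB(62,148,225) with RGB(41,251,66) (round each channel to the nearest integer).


Multiply: C = A×B/255, rounded to nearest integer
R: 62×41/255 = 2542/255 ≈ 9.969 → 10
G: 148×251/255 = 37148/255 ≈ 145.678 → 146
B: 225×66/255 = 14850/255 ≈ 58.235 → 58
= RGB(10, 146, 58)


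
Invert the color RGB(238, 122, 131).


Invert: (255-R, 255-G, 255-B)
R: 255-238 = 17
G: 255-122 = 133
B: 255-131 = 124
= RGB(17, 133, 124)


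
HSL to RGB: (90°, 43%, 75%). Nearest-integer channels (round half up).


H=90°, S=0.43, L=0.75
C = (1-|2L-1|)×S = (1-|0.50|)×0.43 = 0.215
H' = H/60 = 90/60 ≈ 1.5000; X = C×(1-|H' mod 2 - 1|) = 0.1075
m = L - C/2 = 0.75 - 0.1075 = 0.6425
Sector ⌊H'⌋ = 1 → (R',G',B') = (0.1075, 0.215, 0.0)
RGB = ((R'+m)×255, (G'+m)×255, (B'+m)×255) = (191.25, 218.6625, 163.8375)
Round half up → RGB(191, 219, 164)


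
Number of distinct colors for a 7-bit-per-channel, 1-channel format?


Total bits = 7 bits/channel × 1 channels = 7 bits
Distinct colors = 2^7
= 128 colors


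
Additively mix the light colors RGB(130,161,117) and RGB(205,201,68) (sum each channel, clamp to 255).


Additive: each channel = min(255, C₁+C₂)
R: 130+205 = 335 → 255
G: 161+201 = 362 → 255
B: 117+68 = 185 → 185
= RGB(255, 255, 185)


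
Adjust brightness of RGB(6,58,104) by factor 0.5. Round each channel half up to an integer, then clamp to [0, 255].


Multiply each channel by 0.5, round half up, clamp to [0, 255]
R: 6×0.5 = 3
G: 58×0.5 = 29
B: 104×0.5 = 52
= RGB(3, 29, 52)


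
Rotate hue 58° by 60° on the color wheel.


New hue = (H + rotation) mod 360
New hue = (58 + 60) mod 360
= 118 mod 360
= 118°


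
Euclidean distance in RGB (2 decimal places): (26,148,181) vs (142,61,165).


d = √[(R₁-R₂)² + (G₁-G₂)² + (B₁-B₂)²]
d = √[(26-142)² + (148-61)² + (181-165)²]
d = √[13456 + 7569 + 256]
d = √21281
d ≈ 145.88


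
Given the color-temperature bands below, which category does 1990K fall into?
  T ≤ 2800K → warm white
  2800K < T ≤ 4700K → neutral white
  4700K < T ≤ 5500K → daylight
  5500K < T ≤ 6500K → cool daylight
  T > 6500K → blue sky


Temperature: 1990K
1990K ≤ 2800K → warm white
Classification: warm white


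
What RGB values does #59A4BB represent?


59 → 89 (R)
A4 → 164 (G)
BB → 187 (B)
= RGB(89, 164, 187)


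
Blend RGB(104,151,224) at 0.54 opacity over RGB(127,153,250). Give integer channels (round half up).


C = α×F + (1-α)×B, with 1-α = 0.46
R: 0.54×104 + 0.46×127 = 56.16 + 58.42 = 114.58 → 115
G: 0.54×151 + 0.46×153 = 81.54 + 70.38 = 151.92 → 152
B: 0.54×224 + 0.46×250 = 120.96 + 115.00 = 235.96 → 236
= RGB(115, 152, 236)


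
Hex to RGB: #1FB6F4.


1F → 31 (R)
B6 → 182 (G)
F4 → 244 (B)
= RGB(31, 182, 244)


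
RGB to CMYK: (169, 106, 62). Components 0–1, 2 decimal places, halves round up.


R'=169/255≈0.6627, G'=106/255≈0.4157, B'=62/255≈0.2431
K = 1 - max(R',G',B') = 1 - 169/255 = 86/255 = 0.33725… → 0.34
(1-R'-K)/(1-K) simplifies to (max-R)/max with max = 169:
C = (169-169)/169 = 0/169 = 0 → 0.00
M = (169-106)/169 = 63/169 = 0.37278… → 0.37
Y = (169-62)/169 = 107/169 = 0.63313… → 0.63
= CMYK(0.00, 0.37, 0.63, 0.34)


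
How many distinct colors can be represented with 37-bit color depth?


Colors = 2^bits = 2^37
= 137,438,953,472 colors


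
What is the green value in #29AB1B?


Color: #29AB1B
R = 29 = 41
G = AB = 171
B = 1B = 27
Green = 171


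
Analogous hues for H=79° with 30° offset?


Base hue: 79°
Left analog: (79 - 30) mod 360 = 49°
Right analog: (79 + 30) mod 360 = 109°
Analogous hues = 49° and 109°


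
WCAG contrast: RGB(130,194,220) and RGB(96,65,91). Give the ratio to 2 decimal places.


Linearize each sRGB channel c=v/255: c/12.92 if c ≤ 0.04045 else ((c+0.055)/1.055)^2.4
L = 0.2126×R_lin + 0.7152×G_lin + 0.0722×B_lin
Color 1 (130,194,220):
  R=130: 130/255≈0.5098 > 0.04045 → ((0.5098+0.055)/1.055)^2.4 ≈ 0.22323
  G=194: 194/255≈0.7608 > 0.04045 → ((0.7608+0.055)/1.055)^2.4 ≈ 0.53948
  B=220: 220/255≈0.8627 > 0.04045 → ((0.8627+0.055)/1.055)^2.4 ≈ 0.71569
  L1 = 0.2126×0.22323 + 0.7152×0.53948 + 0.0722×0.71569 ≈ 0.48497
Color 2 (96,65,91):
  R=96: 96/255≈0.3765 > 0.04045 → ((0.3765+0.055)/1.055)^2.4 ≈ 0.11697
  G=65: 65/255≈0.2549 > 0.04045 → ((0.2549+0.055)/1.055)^2.4 ≈ 0.05286
  B=91: 91/255≈0.3569 > 0.04045 → ((0.3569+0.055)/1.055)^2.4 ≈ 0.10462
  L2 = 0.2126×0.11697 + 0.7152×0.05286 + 0.0722×0.10462 ≈ 0.07023
Lighter = 0.48497, Darker = 0.07023
Ratio = (L_lighter + 0.05) / (L_darker + 0.05)
Ratio = (0.48497 + 0.05) / (0.07023 + 0.05) = 0.53497 / 0.12023 ≈ 4.4496
Ratio ≈ 4.45:1


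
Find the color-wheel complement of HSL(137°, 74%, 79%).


Complement = opposite side of color wheel = hue + 180°
H' = (137 + 180) mod 360 = 317°
S and L unchanged.
= HSL(317°, 74%, 79%)


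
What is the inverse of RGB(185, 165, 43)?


Invert: (255-R, 255-G, 255-B)
R: 255-185 = 70
G: 255-165 = 90
B: 255-43 = 212
= RGB(70, 90, 212)


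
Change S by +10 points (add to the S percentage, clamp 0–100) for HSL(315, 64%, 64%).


Original S = 64%
Adjustment = +10 percentage points
New S = 64 + (10) = 74
Clamp to [0, 100] → 74
= HSL(315°, 74%, 64%)


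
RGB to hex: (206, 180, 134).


R = 206 → CE (hex)
G = 180 → B4 (hex)
B = 134 → 86 (hex)
Hex = #CEB486


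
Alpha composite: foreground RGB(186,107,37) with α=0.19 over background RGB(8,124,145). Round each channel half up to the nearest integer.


C = α×F + (1-α)×B, with 1-α = 0.81
R: 0.19×186 + 0.81×8 = 35.34 + 6.48 = 41.82 → 42
G: 0.19×107 + 0.81×124 = 20.33 + 100.44 = 120.77 → 121
B: 0.19×37 + 0.81×145 = 7.03 + 117.45 = 124.48 → 124
= RGB(42, 121, 124)


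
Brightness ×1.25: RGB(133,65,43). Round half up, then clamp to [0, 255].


Multiply each channel by 1.25, round half up, clamp to [0, 255]
R: 133×1.25 = 166.25 → round → 166
G: 65×1.25 = 81.25 → round → 81
B: 43×1.25 = 53.75 → round → 54
= RGB(166, 81, 54)


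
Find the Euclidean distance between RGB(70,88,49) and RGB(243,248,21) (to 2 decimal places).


d = √[(R₁-R₂)² + (G₁-G₂)² + (B₁-B₂)²]
d = √[(70-243)² + (88-248)² + (49-21)²]
d = √[29929 + 25600 + 784]
d = √56313
d ≈ 237.30


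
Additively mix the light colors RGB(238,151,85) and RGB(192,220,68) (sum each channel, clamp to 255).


Additive: each channel = min(255, C₁+C₂)
R: 238+192 = 430 → 255
G: 151+220 = 371 → 255
B: 85+68 = 153 → 153
= RGB(255, 255, 153)


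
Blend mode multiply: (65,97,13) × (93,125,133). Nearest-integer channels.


Multiply: C = A×B/255, rounded to nearest integer
R: 65×93/255 = 6045/255 ≈ 23.706 → 24
G: 97×125/255 = 12125/255 ≈ 47.549 → 48
B: 13×133/255 = 1729/255 ≈ 6.780 → 7
= RGB(24, 48, 7)


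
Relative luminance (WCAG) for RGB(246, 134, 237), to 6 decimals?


Linearize each channel (sRGB transfer function): c = v/255; c_lin = c/12.92 if c ≤ 0.04045, else ((c+0.055)/1.055)^2.4
  R: 246/255 ≈ 0.964706 > 0.04045 → ((0.964706+0.055)/1.055)^2.4 ≈ 0.921582
  G: 134/255 ≈ 0.525490 > 0.04045 → ((0.525490+0.055)/1.055)^2.4 ≈ 0.238398
  B: 237/255 ≈ 0.929412 > 0.04045 → ((0.929412+0.055)/1.055)^2.4 ≈ 0.846873
R_lin = 0.921582, G_lin = 0.238398, B_lin = 0.846873
L = 0.2126×R + 0.7152×G + 0.0722×B
L = 0.2126×0.921582 + 0.7152×0.238398 + 0.0722×0.846873
L ≈ 0.427574


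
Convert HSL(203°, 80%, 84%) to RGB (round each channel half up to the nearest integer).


H=203°, S=0.80, L=0.84
C = (1-|2L-1|)×S = (1-|0.68|)×0.80 = 0.256
H' = H/60 = 203/60 ≈ 3.3833; X = C×(1-|H' mod 2 - 1|) ≈ 0.1579
m = L - C/2 = 0.84 - 0.128 = 0.712
Sector ⌊H'⌋ = 3 → (R',G',B') = (0.0, ≈0.1579, 0.256)
RGB = ((R'+m)×255, (G'+m)×255, (B'+m)×255) = (181.56, 221.816, 246.84)
Round half up → RGB(182, 222, 247)


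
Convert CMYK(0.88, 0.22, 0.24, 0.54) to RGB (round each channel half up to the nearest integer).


R = 255 × (1-C) × (1-K) = 255 × 0.12 × 0.46 = 14.076 → 14
G = 255 × (1-M) × (1-K) = 255 × 0.78 × 0.46 = 91.494 → 91
B = 255 × (1-Y) × (1-K) = 255 × 0.76 × 0.46 = 89.148 → 89
= RGB(14, 91, 89)


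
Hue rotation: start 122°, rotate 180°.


New hue = (H + rotation) mod 360
New hue = (122 + 180) mod 360
= 302 mod 360
= 302°


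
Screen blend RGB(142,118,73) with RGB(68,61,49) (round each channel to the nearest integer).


Screen: C = 255 - (255-A)×(255-B)/255, rounded to nearest integer
R: 255 - (255-142)×(255-68)/255 = 255 - 21131/255 ≈ 255 - 82.867 = 172.133 → 172
G: 255 - (255-118)×(255-61)/255 = 255 - 26578/255 ≈ 255 - 104.227 = 150.773 → 151
B: 255 - (255-73)×(255-49)/255 = 255 - 37492/255 ≈ 255 - 147.027 = 107.973 → 108
= RGB(172, 151, 108)


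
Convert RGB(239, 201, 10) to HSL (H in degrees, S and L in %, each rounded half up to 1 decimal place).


Normalize: R'=239/255≈0.9373, G'=201/255≈0.7882, B'=10/255≈0.0392
Max=239/255, Min=10/255, Δ=Max-Min=229/255
L = (Max+Min)/2 = (239+10)/510 = 249/510 = 0.48823… → L = 48.8%
L ≤ 0.5 → S = Δ/(Max+Min) = 229/(239+10) = 229/249 = 0.91967… → S = 92.0%
(the 1/255 factors cancel in S and H, so raw channel differences can be used)
Max is R' → H = 60 × (((G-B)/Δ) mod 6) = 60 × (((201-10)/229) mod 6)
  191/229 = 0.8340…
  H = 60 × 0.8340… = 50.043…° → H = 50.0°
= HSL(50.0°, 92.0%, 48.8%)


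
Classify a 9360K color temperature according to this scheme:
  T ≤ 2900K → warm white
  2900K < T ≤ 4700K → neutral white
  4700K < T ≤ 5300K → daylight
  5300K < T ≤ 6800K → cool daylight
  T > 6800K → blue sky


Temperature: 9360K
9360K > 6800K → blue sky
Classification: blue sky


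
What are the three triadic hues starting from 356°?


Triadic: equally spaced at 120° intervals
H1 = 356°
H2 = (356 + 120) mod 360 = 116°
H3 = (356 + 240) mod 360 = 236°
Triadic = 356°, 116°, 236°


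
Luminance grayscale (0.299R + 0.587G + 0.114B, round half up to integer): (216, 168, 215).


Gray = 0.299×R + 0.587×G + 0.114×B
Gray = 0.299×216 + 0.587×168 + 0.114×215
Gray = 64.584 + 98.616 + 24.510
Gray = 187.710 → round half up → 188
Gray = 188


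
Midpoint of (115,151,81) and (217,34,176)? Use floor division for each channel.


Midpoint: each channel = ⌊(C₁+C₂)/2⌋
R: ⌊(115+217)/2⌋ = 166
G: ⌊(151+34)/2⌋ = 92
B: ⌊(81+176)/2⌋ = 128
= RGB(166, 92, 128)


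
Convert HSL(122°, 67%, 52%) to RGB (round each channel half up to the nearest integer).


H=122°, S=0.67, L=0.52
C = (1-|2L-1|)×S = (1-|0.04|)×0.67 = 0.6432
H' = H/60 = 122/60 ≈ 2.0333; X = C×(1-|H' mod 2 - 1|) = 0.02144
m = L - C/2 = 0.52 - 0.3216 = 0.1984
Sector ⌊H'⌋ = 2 → (R',G',B') = (0.0, 0.6432, 0.02144)
RGB = ((R'+m)×255, (G'+m)×255, (B'+m)×255) = (50.592, 214.608, 56.0592)
Round half up → RGB(51, 215, 56)


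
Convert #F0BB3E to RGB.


F0 → 240 (R)
BB → 187 (G)
3E → 62 (B)
= RGB(240, 187, 62)


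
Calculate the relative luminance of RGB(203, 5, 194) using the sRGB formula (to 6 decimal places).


Linearize each channel (sRGB transfer function): c = v/255; c_lin = c/12.92 if c ≤ 0.04045, else ((c+0.055)/1.055)^2.4
  R: 203/255 ≈ 0.796078 > 0.04045 → ((0.796078+0.055)/1.055)^2.4 ≈ 0.597202
  G: 5/255 ≈ 0.019608 ≤ 0.04045 → 0.019608/12.92 ≈ 0.001518
  B: 194/255 ≈ 0.760784 > 0.04045 → ((0.760784+0.055)/1.055)^2.4 ≈ 0.539479
R_lin = 0.597202, G_lin = 0.001518, B_lin = 0.539479
L = 0.2126×R + 0.7152×G + 0.0722×B
L = 0.2126×0.597202 + 0.7152×0.001518 + 0.0722×0.539479
L ≈ 0.167001


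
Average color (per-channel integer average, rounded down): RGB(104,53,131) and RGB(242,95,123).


Midpoint: each channel = ⌊(C₁+C₂)/2⌋
R: ⌊(104+242)/2⌋ = 173
G: ⌊(53+95)/2⌋ = 74
B: ⌊(131+123)/2⌋ = 127
= RGB(173, 74, 127)


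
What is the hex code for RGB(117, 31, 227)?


R = 117 → 75 (hex)
G = 31 → 1F (hex)
B = 227 → E3 (hex)
Hex = #751FE3


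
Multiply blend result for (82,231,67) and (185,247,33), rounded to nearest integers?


Multiply: C = A×B/255, rounded to nearest integer
R: 82×185/255 = 15170/255 ≈ 59.490 → 59
G: 231×247/255 = 57057/255 ≈ 223.753 → 224
B: 67×33/255 = 2211/255 ≈ 8.671 → 9
= RGB(59, 224, 9)


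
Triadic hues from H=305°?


Triadic: equally spaced at 120° intervals
H1 = 305°
H2 = (305 + 120) mod 360 = 65°
H3 = (305 + 240) mod 360 = 185°
Triadic = 305°, 65°, 185°


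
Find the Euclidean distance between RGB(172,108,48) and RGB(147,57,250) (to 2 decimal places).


d = √[(R₁-R₂)² + (G₁-G₂)² + (B₁-B₂)²]
d = √[(172-147)² + (108-57)² + (48-250)²]
d = √[625 + 2601 + 40804]
d = √44030
d ≈ 209.83


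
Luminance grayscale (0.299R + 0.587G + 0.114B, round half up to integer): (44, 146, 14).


Gray = 0.299×R + 0.587×G + 0.114×B
Gray = 0.299×44 + 0.587×146 + 0.114×14
Gray = 13.156 + 85.702 + 1.596
Gray = 100.454 → round half up → 100
Gray = 100


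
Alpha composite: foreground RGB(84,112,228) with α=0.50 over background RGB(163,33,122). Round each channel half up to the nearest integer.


C = α×F + (1-α)×B, with 1-α = 0.50
R: 0.50×84 + 0.50×163 = 42.00 + 81.50 = 123.50 → 124
G: 0.50×112 + 0.50×33 = 56.00 + 16.50 = 72.50 → 73
B: 0.50×228 + 0.50×122 = 114.00 + 61.00 = 175.00 → 175
= RGB(124, 73, 175)


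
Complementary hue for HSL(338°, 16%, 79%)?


Complement = opposite side of color wheel = hue + 180°
H' = (338 + 180) mod 360 = 158°
S and L unchanged.
= HSL(158°, 16%, 79%)


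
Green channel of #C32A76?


Color: #C32A76
R = C3 = 195
G = 2A = 42
B = 76 = 118
Green = 42


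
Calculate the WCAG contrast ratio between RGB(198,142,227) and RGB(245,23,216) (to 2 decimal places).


Linearize each sRGB channel c=v/255: c/12.92 if c ≤ 0.04045 else ((c+0.055)/1.055)^2.4
L = 0.2126×R_lin + 0.7152×G_lin + 0.0722×B_lin
Color 1 (198,142,227):
  R=198: 198/255≈0.7765 > 0.04045 → ((0.7765+0.055)/1.055)^2.4 ≈ 0.56471
  G=142: 142/255≈0.5569 > 0.04045 → ((0.5569+0.055)/1.055)^2.4 ≈ 0.27050
  B=227: 227/255≈0.8902 > 0.04045 → ((0.8902+0.055)/1.055)^2.4 ≈ 0.76815
  L1 = 0.2126×0.56471 + 0.7152×0.27050 + 0.0722×0.76815 ≈ 0.36898
Color 2 (245,23,216):
  R=245: 245/255≈0.9608 > 0.04045 → ((0.9608+0.055)/1.055)^2.4 ≈ 0.91310
  G=23: 23/255≈0.0902 > 0.04045 → ((0.0902+0.055)/1.055)^2.4 ≈ 0.00857
  B=216: 216/255≈0.8471 > 0.04045 → ((0.8471+0.055)/1.055)^2.4 ≈ 0.68669
  L2 = 0.2126×0.91310 + 0.7152×0.00857 + 0.0722×0.68669 ≈ 0.24983
Lighter = 0.36898, Darker = 0.24983
Ratio = (L_lighter + 0.05) / (L_darker + 0.05)
Ratio = (0.36898 + 0.05) / (0.24983 + 0.05) = 0.41898 / 0.29983 ≈ 1.3974
Ratio ≈ 1.40:1
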